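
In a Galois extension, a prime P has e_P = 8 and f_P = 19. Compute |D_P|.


|D_P| = e * f
= 8 * 19
= 152

152


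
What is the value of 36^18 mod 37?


p = 37 is prime and the exponent is (p-1)/2 = 18, so by Euler's criterion 36^18 = (36/37) = +1 or -1 mod 37.
Compute by square-and-multiply:
  18 = 16 + 2 (binary 10010)
  Repeated squaring mod 37: 36^1 = 36, 36^2 = 1, 36^4 = 1, 36^8 = 1, 36^16 = 1
  36^18 = 36^16 * 36^2 = 1 * 1 mod 37
    1 * 1 = 1 = 1 mod 37
  36^18 = 1 mod 37
Result 1: 36 is a quadratic residue mod 37.
36^18 mod 37 = 1

1


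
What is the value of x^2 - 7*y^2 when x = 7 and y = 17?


x^2 - d*y^2
= 7^2 - 7*17^2
= 49 - 2023
= -1974

-1974


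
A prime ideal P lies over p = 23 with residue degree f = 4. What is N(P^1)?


N(P^a) = p^(a*f)
= 23^(1*4)
= 23^4
= 279841

279841


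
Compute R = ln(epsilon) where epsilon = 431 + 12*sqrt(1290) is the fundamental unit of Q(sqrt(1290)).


epsilon = 431 + 12*sqrt(1290)
= 861.9988
R = ln(861.9988)
= 6.7593

6.7593


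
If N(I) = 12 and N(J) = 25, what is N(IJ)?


N(IJ) = N(I) * N(J)
= 12 * 25
= 300

300


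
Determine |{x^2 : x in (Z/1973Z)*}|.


For prime p, the number of non-zero quadratic residues is (p-1)/2.
= (1973-1)/2
= 986

986


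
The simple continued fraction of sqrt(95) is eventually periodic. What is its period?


Run the CF algorithm for sqrt(95).
a_0 = floor(sqrt(95)) = 9; set m_0=0, q_0=1.
Recurrence: m' = q*a - m,  q' = (d - m'^2)/q,  a' = floor((a_0 + m')/q').
  step 1: m=9, q=14, a=1
  step 2: m=5, q=5, a=2
  step 3: m=5, q=14, a=1
  step 4: m=9, q=1, a=18
a_4 = 2*a_0 = 18, so the period closes here.
sqrt(95) = [9; 1, 2, 1, 18]
Period length = 4

4


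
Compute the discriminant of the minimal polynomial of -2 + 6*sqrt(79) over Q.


The element -2 + 6*sqrt(79) has minimal polynomial:
x^2 + 4*x - 2840
Discriminant = (4)^2 - 4*(-2840)
= 16 + 11360
= 11376

11376


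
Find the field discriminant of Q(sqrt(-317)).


For K = Q(sqrt(d)) with d squarefree: disc(K) = d if d = 1 mod 4, and disc(K) = 4d if d = 2 or 3 mod 4.
Here d = -317, and d mod 4 = 3.
d = 3 mod 4, not 1 (O_K = Z[sqrt(d)]), so disc(K) = 4d = 4 * (-317) = -1268

-1268


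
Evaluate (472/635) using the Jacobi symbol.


Compute (472/635) via quadratic reciprocity:
  pull out 2: (2/635) = -1  (since 635 mod 8 = 3)
  pull out 2: (2/635) = -1  (since 635 mod 8 = 3)
  pull out 2: (2/635) = -1  (since 635 mod 8 = 3)
  reciprocity: (59/635) -> -(635/59)
  reduce: (45/59)
  reciprocity: (45/59) -> +(59/45)
  reduce: (14/45)
  pull out 2: (2/45) = -1  (since 45 mod 8 = 5)
  reciprocity: (7/45) -> +(45/7)
  reduce: (3/7)
  reciprocity: (3/7) -> -(7/3)
  reduce: (1/3)
  (1/3) = 1
Product of signs = 1

1


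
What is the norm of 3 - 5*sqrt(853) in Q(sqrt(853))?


N(a + b*sqrt(d)) = a^2 - d*b^2
= (3)^2 - (853)*(-5)^2
= 9 - 21325
= -21316

-21316


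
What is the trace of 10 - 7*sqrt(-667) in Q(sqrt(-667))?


Tr(a + b*sqrt(d)) = (a + b*sqrt(d)) + (a - b*sqrt(d)) = 2a
= 2 * (10)
= 20

20


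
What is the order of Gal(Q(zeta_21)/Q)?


|Gal(Q(zeta_21)/Q)| = phi(21)
= 12

12


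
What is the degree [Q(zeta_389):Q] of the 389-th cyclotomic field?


The degree equals Euler's totient phi(389).
389 = 389
phi(389) = 388

388


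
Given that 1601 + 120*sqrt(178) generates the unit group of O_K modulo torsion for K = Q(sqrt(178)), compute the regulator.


epsilon = 1601 + 120*sqrt(178)
= 3201.9997
R = ln(3201.9997)
= 8.0715

8.0715


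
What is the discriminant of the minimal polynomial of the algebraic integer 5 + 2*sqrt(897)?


The element 5 + 2*sqrt(897) has minimal polynomial:
x^2 - 10*x - 3563
Discriminant = (-10)^2 - 4*(-3563)
= 100 + 14252
= 14352

14352


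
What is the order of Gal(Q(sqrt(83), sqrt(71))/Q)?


The 2 square roots of distinct primes are multiplicatively independent over Q,
so [K:Q] = 2^2 and Gal(K/Q) is isomorphic to (Z/2Z)^2.
|Gal| = 2^2 = 4

4


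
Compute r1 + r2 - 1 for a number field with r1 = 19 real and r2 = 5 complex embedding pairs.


By Dirichlet's unit theorem:
rank = r1 + r2 - 1
= 19 + 5 - 1
= 23

23


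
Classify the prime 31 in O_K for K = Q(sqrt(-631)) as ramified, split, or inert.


K = Q(sqrt(-631)). Since d mod 4 = 1, disc(K) = -631.
Check p | disc: -631 mod 31 = 20.
p does not divide disc. Compute Legendre symbol (d/p):
20^((31-1)/2) mod 31 = 1
(d/p) = 1, so p splits: (p) = P*P' with e=1, f=1, g=2.
Therefore p is split.

split


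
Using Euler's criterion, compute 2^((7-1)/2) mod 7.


p = 7 is prime and the exponent is (p-1)/2 = 3, so by Euler's criterion 2^3 = (2/7) = +1 or -1 mod 7.
Compute by square-and-multiply:
  3 = 2 + 1 (binary 11)
  Repeated squaring mod 7: 2^1 = 2, 2^2 = 4
  2^3 = 2^2 * 2^1 = 4 * 2 mod 7
    4 * 2 = 8 = 1 mod 7
  2^3 = 1 mod 7
Result 1: 2 is a quadratic residue mod 7.
2^3 mod 7 = 1

1


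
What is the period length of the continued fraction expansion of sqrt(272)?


Run the CF algorithm for sqrt(272).
a_0 = floor(sqrt(272)) = 16; set m_0=0, q_0=1.
Recurrence: m' = q*a - m,  q' = (d - m'^2)/q,  a' = floor((a_0 + m')/q').
  step 1: m=16, q=16, a=2
  step 2: m=16, q=1, a=32
a_2 = 2*a_0 = 32, so the period closes here.
sqrt(272) = [16; 2, 32]
Period length = 2

2


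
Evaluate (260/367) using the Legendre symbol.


p = 367 is prime, so compute (260/367) with the reciprocity algorithm (Jacobi-symbol steps: pull out 2s via (2/n), flip via reciprocity, reduce):
  pull out 2: (2/367) = +1  (since 367 mod 8 = 7)
  pull out 2: (2/367) = +1  (since 367 mod 8 = 7)
  reciprocity: (65/367) -> +(367/65)
  reduce: (42/65)
  pull out 2: (2/65) = +1  (since 65 mod 8 = 1)
  reciprocity: (21/65) -> +(65/21)
  reduce: (2/21)
  pull out 2: (2/21) = -1  (since 21 mod 8 = 5)
  (1/21) = 1
Product of signs = -1
(260/367) = -1

-1


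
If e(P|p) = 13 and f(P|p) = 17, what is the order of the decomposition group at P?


|D_P| = e * f
= 13 * 17
= 221

221


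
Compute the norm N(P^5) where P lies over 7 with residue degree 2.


N(P^a) = p^(a*f)
= 7^(5*2)
= 7^10
= 282475249

282475249


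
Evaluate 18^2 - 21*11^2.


x^2 - d*y^2
= 18^2 - 21*11^2
= 324 - 2541
= -2217

-2217


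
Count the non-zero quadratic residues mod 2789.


For prime p, the number of non-zero quadratic residues is (p-1)/2.
= (2789-1)/2
= 1394

1394


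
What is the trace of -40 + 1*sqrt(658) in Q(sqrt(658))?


Tr(a + b*sqrt(d)) = (a + b*sqrt(d)) + (a - b*sqrt(d)) = 2a
= 2 * (-40)
= -80

-80


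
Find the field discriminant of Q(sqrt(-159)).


For K = Q(sqrt(d)) with d squarefree: disc(K) = d if d = 1 mod 4, and disc(K) = 4d if d = 2 or 3 mod 4.
Here d = -159, and d mod 4 = 1.
d = 1 mod 4 (O_K = Z[(1+sqrt(d))/2]), so disc(K) = d = -159

-159


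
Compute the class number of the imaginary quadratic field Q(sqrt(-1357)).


K = Q(sqrt(-1357)). d mod 4 = 3, so D = disc(K) = 4d = -5428
h(K) equals the number of primitive reduced positive-definite forms (a, b, c) = a*x^2 + b*x*y + c*y^2 with b^2 - 4ac = D,
where reduced means |b| <= a <= c, with b >= 0 whenever |b| = a or a = c, and primitive means gcd(a, b, c) = 1.
Reduced forces 3a^2 <= |D| = 5428, so 1 <= a <= 42; b must have the parity of D, and c = (b^2 - D)/(4a) must be an integer >= a.
Enumerate a = 1..42, b in [-a, a]:
  a=1: (1, 0, 1357)  [1]
  a=2: (2, 2, 679)  [1]
  a=3..6: none
  a=7: (7, -2, 194), (7, 2, 194)  [2]
  a=8..13: none
  a=14: (14, -2, 97), (14, 2, 97)  [2]
  a=15..18: none
  a=19: (19, -14, 74), (19, 14, 74)  [2]
  a=20..22: none
  a=23: (23, 0, 59)  [1]
  a=24..28: none
  a=29: (29, -16, 49), (29, 16, 49)  [2]
  a=30: none
  a=31: (31, -20, 47), (31, 20, 47)  [2]
  a=32..36: none
  a=37: (37, -14, 38), (37, 14, 38)  [2]
  a=38..40: none
  a=41: (41, 36, 41)  [1]
  a=42: none
Total reduced forms: 1 + 1 + 2 + 2 + 2 + 1 + 2 + 2 + 2 + 1 = 16
h = 16

16


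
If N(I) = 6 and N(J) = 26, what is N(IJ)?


N(IJ) = N(I) * N(J)
= 6 * 26
= 156

156


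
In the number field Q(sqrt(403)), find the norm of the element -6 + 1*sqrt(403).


N(a + b*sqrt(d)) = a^2 - d*b^2
= (-6)^2 - (403)*(1)^2
= 36 - 403
= -367

-367


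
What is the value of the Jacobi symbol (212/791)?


Compute (212/791) via quadratic reciprocity:
  pull out 2: (2/791) = +1  (since 791 mod 8 = 7)
  pull out 2: (2/791) = +1  (since 791 mod 8 = 7)
  reciprocity: (53/791) -> +(791/53)
  reduce: (49/53)
  reciprocity: (49/53) -> +(53/49)
  reduce: (4/49)
  pull out 2: (2/49) = +1  (since 49 mod 8 = 1)
  pull out 2: (2/49) = +1  (since 49 mod 8 = 1)
  (1/49) = 1
Product of signs = 1

1


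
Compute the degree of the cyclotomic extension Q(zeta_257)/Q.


The degree equals Euler's totient phi(257).
257 = 257
phi(257) = 256

256


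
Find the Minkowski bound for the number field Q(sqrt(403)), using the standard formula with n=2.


d = 403, d mod 4 = 3, so disc(K) = 4d = 1612; |disc(K)| = 1612
Real quadratic field, so n = 2, s = r2 = 0, r1 = 2
M = (n!/n^n) * (4/pi)^s * sqrt(|disc(K)|) = (2!/2^2) * (4/pi)^0 * sqrt(1612)
= 0.5 * 1.000000 * 40.149720
= 20.0749

20.0749


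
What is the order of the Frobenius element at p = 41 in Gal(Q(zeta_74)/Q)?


The Frobenius at p in Gal(Q(zeta_n)/Q) = (Z/nZ)* is the class of p, so its order is ord_74(41), the smallest k >= 1 with 41^k = 1 mod 74.
n = 74 = 2 * 37, phi(74) = 36; the order divides phi(n).
Divisors of 36: 1, 2, 3, 4, 6, 9, 12, 18, 36
Repeated squaring mod 74: 41^1 = 41, 41^2 = 53, 41^4 = 71, 41^8 = 9, 41^16 = 7, 41^32 = 49
Test divisors in increasing order:
  k=1: 41^1 = 41 mod 74
  k=2: 41^2 = 53 mod 74
  k=3: 41^3 = 53 * 41 = 27 mod 74
  k=4: 41^4 = 71 mod 74
  k=6: 41^6 = 71 * 53 = 63 mod 74
  k=9: 41^9 = 9 * 41 = 73 mod 74
  k=12: 41^12 = 9 * 71 = 47 mod 74
  k=18: 41^18 = 7 * 53 = 1 mod 74  <- first divisor giving 1
Order = 18

18


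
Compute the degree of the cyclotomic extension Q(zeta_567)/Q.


The degree equals Euler's totient phi(567).
567 = 3^4 * 7
phi(567) = 324

324


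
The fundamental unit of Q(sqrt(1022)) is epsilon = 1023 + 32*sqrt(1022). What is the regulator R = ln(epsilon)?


epsilon = 1023 + 32*sqrt(1022)
= 2045.9995
R = ln(2045.9995)
= 7.6236

7.6236


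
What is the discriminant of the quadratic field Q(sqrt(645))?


For K = Q(sqrt(d)) with d squarefree: disc(K) = d if d = 1 mod 4, and disc(K) = 4d if d = 2 or 3 mod 4.
Here d = 645, and d mod 4 = 1.
d = 1 mod 4 (O_K = Z[(1+sqrt(d))/2]), so disc(K) = d = 645

645


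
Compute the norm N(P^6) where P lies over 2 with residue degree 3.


N(P^a) = p^(a*f)
= 2^(6*3)
= 2^18
= 262144

262144


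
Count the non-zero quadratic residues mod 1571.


For prime p, the number of non-zero quadratic residues is (p-1)/2.
= (1571-1)/2
= 785

785


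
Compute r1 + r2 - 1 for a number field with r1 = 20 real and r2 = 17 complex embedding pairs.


By Dirichlet's unit theorem:
rank = r1 + r2 - 1
= 20 + 17 - 1
= 36

36


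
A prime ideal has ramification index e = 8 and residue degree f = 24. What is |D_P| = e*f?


|D_P| = e * f
= 8 * 24
= 192

192


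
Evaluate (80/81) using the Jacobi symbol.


Compute (80/81) via quadratic reciprocity:
  pull out 2: (2/81) = +1  (since 81 mod 8 = 1)
  pull out 2: (2/81) = +1  (since 81 mod 8 = 1)
  pull out 2: (2/81) = +1  (since 81 mod 8 = 1)
  pull out 2: (2/81) = +1  (since 81 mod 8 = 1)
  reciprocity: (5/81) -> +(81/5)
  reduce: (1/5)
  (1/5) = 1
Product of signs = 1

1


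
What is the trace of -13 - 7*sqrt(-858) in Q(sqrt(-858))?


Tr(a + b*sqrt(d)) = (a + b*sqrt(d)) + (a - b*sqrt(d)) = 2a
= 2 * (-13)
= -26

-26


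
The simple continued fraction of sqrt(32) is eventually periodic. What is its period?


Run the CF algorithm for sqrt(32).
a_0 = floor(sqrt(32)) = 5; set m_0=0, q_0=1.
Recurrence: m' = q*a - m,  q' = (d - m'^2)/q,  a' = floor((a_0 + m')/q').
  step 1: m=5, q=7, a=1
  step 2: m=2, q=4, a=1
  step 3: m=2, q=7, a=1
  step 4: m=5, q=1, a=10
a_4 = 2*a_0 = 10, so the period closes here.
sqrt(32) = [5; 1, 1, 1, 10]
Period length = 4

4


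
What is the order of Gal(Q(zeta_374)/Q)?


|Gal(Q(zeta_374)/Q)| = phi(374)
= 160

160


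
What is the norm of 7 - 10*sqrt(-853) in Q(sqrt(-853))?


N(a + b*sqrt(d)) = a^2 - d*b^2
= (7)^2 - (-853)*(-10)^2
= 49 + 85300
= 85349

85349


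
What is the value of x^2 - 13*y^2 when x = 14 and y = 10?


x^2 - d*y^2
= 14^2 - 13*10^2
= 196 - 1300
= -1104

-1104


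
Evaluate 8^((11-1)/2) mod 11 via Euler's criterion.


p = 11 is prime and the exponent is (p-1)/2 = 5, so by Euler's criterion 8^5 = (8/11) = +1 or -1 mod 11.
Compute by square-and-multiply:
  5 = 4 + 1 (binary 101)
  Repeated squaring mod 11: 8^1 = 8, 8^2 = 9, 8^4 = 4
  8^5 = 8^4 * 8^1 = 4 * 8 mod 11
    4 * 8 = 32 = 10 mod 11
  8^5 = 10 mod 11
Result 10 = p - 1 = -1 mod 11: 8 is a quadratic non-residue mod 11. As a residue in [0, p-1] the value is 10.
8^5 mod 11 = 10

10


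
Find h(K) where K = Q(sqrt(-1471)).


K = Q(sqrt(-1471)). d mod 4 = 1, so D = disc(K) = d = -1471
h(K) equals the number of primitive reduced positive-definite forms (a, b, c) = a*x^2 + b*x*y + c*y^2 with b^2 - 4ac = D,
where reduced means |b| <= a <= c, with b >= 0 whenever |b| = a or a = c, and primitive means gcd(a, b, c) = 1.
Reduced forces 3a^2 <= |D| = 1471, so 1 <= a <= 22; b must have the parity of D, and c = (b^2 - D)/(4a) must be an integer >= a.
Enumerate a = 1..22, b in [-a, a]:
  a=1: (1, 1, 368)  [1]
  a=2: (2, -1, 184), (2, 1, 184)  [2]
  a=3: none
  a=4: (4, -1, 92), (4, 1, 92)  [2]
  a=5: (5, -3, 74), (5, 3, 74)  [2]
  a=6..7: none
  a=8: (8, -1, 46), (8, 1, 46)  [2]
  a=9: none
  a=10: (10, -7, 38), (10, -3, 37), (10, 3, 37), (10, 7, 38)  [4]
  a=11: (11, -5, 34), (11, 5, 34)  [2]
  a=12..15: none
  a=16: (16, -1, 23), (16, 1, 23)  [2]
  a=17: (17, -5, 22), (17, 5, 22)  [2]
  a=18: none
  a=19: (19, -7, 20), (19, 7, 20)  [2]
  a=20: (20, -17, 22), (20, 17, 22)  [2]
  a=21..22: none
Total reduced forms: 1 + 2 + 2 + 2 + 2 + 4 + 2 + 2 + 2 + 2 + 2 = 23
h = 23

23


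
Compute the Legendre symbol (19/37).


p = 37 is prime, so compute (19/37) with the reciprocity algorithm (Jacobi-symbol steps: pull out 2s via (2/n), flip via reciprocity, reduce):
  reciprocity: (19/37) -> +(37/19)
  reduce: (18/19)
  pull out 2: (2/19) = -1  (since 19 mod 8 = 3)
  reciprocity: (9/19) -> +(19/9)
  reduce: (1/9)
  (1/9) = 1
Product of signs = -1
(19/37) = -1

-1


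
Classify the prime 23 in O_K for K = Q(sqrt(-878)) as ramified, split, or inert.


K = Q(sqrt(-878)). Since d mod 4 = 2, disc(K) = -3512.
Check p | disc: -3512 mod 23 = 7.
p does not divide disc. Compute Legendre symbol (d/p):
19^((23-1)/2) mod 23 = -1
(d/p) = -1, so p is inert: (p) stays prime with e=1, f=2, g=1.
Therefore p is inert.

inert


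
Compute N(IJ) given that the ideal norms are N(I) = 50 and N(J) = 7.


N(IJ) = N(I) * N(J)
= 50 * 7
= 350

350


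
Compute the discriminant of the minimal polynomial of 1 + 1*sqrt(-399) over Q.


The element 1 + 1*sqrt(-399) has minimal polynomial:
x^2 - 2*x + 400
Discriminant = (-2)^2 - 4*(400)
= 4 - 1600
= -1596

-1596


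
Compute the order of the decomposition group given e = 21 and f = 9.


|D_P| = e * f
= 21 * 9
= 189

189


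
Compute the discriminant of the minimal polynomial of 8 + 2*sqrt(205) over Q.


The element 8 + 2*sqrt(205) has minimal polynomial:
x^2 - 16*x - 756
Discriminant = (-16)^2 - 4*(-756)
= 256 + 3024
= 3280

3280


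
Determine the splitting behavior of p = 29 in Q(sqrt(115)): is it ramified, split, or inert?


K = Q(sqrt(115)). Since d mod 4 = 3, disc(K) = 460.
Check p | disc: 460 mod 29 = 25.
p does not divide disc. Compute Legendre symbol (d/p):
28^((29-1)/2) mod 29 = 1
(d/p) = 1, so p splits: (p) = P*P' with e=1, f=1, g=2.
Therefore p is split.

split


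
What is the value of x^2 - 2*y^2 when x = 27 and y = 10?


x^2 - d*y^2
= 27^2 - 2*10^2
= 729 - 200
= 529

529


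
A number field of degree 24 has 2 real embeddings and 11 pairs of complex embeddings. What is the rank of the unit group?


By Dirichlet's unit theorem:
rank = r1 + r2 - 1
= 2 + 11 - 1
= 12

12


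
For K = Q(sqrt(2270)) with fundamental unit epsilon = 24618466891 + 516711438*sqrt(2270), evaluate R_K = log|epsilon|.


epsilon = 24618466891 + 516711438*sqrt(2270)
= 4.9237e+10
R = ln(4.9237e+10)
= 24.6199

24.6199


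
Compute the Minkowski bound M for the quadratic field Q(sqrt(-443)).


d = -443, d mod 4 = 1, so disc(K) = d = -443; |disc(K)| = 443
Imaginary quadratic field, so n = 2, s = r2 = 1, r1 = 0
M = (n!/n^n) * (4/pi)^s * sqrt(|disc(K)|) = (2!/2^2) * (4/pi)^1 * sqrt(443)
= 0.5 * 1.273240 * 21.047565
= 13.3993

13.3993


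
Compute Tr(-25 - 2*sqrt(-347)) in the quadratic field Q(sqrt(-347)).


Tr(a + b*sqrt(d)) = (a + b*sqrt(d)) + (a - b*sqrt(d)) = 2a
= 2 * (-25)
= -50

-50


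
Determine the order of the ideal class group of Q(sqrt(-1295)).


K = Q(sqrt(-1295)). d mod 4 = 1, so D = disc(K) = d = -1295
h(K) equals the number of primitive reduced positive-definite forms (a, b, c) = a*x^2 + b*x*y + c*y^2 with b^2 - 4ac = D,
where reduced means |b| <= a <= c, with b >= 0 whenever |b| = a or a = c, and primitive means gcd(a, b, c) = 1.
Reduced forces 3a^2 <= |D| = 1295, so 1 <= a <= 20; b must have the parity of D, and c = (b^2 - D)/(4a) must be an integer >= a.
Enumerate a = 1..20, b in [-a, a]:
  a=1: (1, 1, 324)  [1]
  a=2: (2, -1, 162), (2, 1, 162)  [2]
  a=3: (3, -1, 108), (3, 1, 108)  [2]
  a=4: (4, -1, 81), (4, 1, 81)  [2]
  a=5: (5, 5, 66)  [1]
  a=6: (6, -5, 55), (6, -1, 54), (6, 1, 54), (6, 5, 55)  [4]
  a=7: (7, 7, 48)  [1]
  a=8: (8, -7, 42), (8, 7, 42)  [2]
  a=9: (9, -1, 36), (9, 1, 36)  [2]
  a=10: (10, -5, 33), (10, 5, 33)  [2]
  a=11: (11, -5, 30), (11, 5, 30)  [2]
  a=12: (12, -7, 28), (12, -1, 27), (12, 1, 27), (12, 7, 28)  [4]
  a=13: none
  a=14: (14, -7, 24), (14, 7, 24)  [2]
  a=15: (15, -5, 22), (15, 5, 22)  [2]
  a=16: (16, -7, 21), (16, 7, 21)  [2]
  a=17: none
  a=18: (18, -17, 22), (18, 1, 18), (18, 17, 22)  [3]
  a=19: (19, -15, 20), (19, 15, 20)  [2]
  a=20: none
Total reduced forms: 1 + 2 + 2 + 2 + 1 + 4 + 1 + 2 + 2 + 2 + 2 + 4 + 2 + 2 + 2 + 3 + 2 = 36
h = 36

36


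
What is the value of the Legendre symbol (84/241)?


p = 241 is prime, so compute (84/241) with the reciprocity algorithm (Jacobi-symbol steps: pull out 2s via (2/n), flip via reciprocity, reduce):
  pull out 2: (2/241) = +1  (since 241 mod 8 = 1)
  pull out 2: (2/241) = +1  (since 241 mod 8 = 1)
  reciprocity: (21/241) -> +(241/21)
  reduce: (10/21)
  pull out 2: (2/21) = -1  (since 21 mod 8 = 5)
  reciprocity: (5/21) -> +(21/5)
  reduce: (1/5)
  (1/5) = 1
Product of signs = -1
(84/241) = -1

-1


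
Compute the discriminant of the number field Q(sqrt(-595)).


For K = Q(sqrt(d)) with d squarefree: disc(K) = d if d = 1 mod 4, and disc(K) = 4d if d = 2 or 3 mod 4.
Here d = -595, and d mod 4 = 1.
d = 1 mod 4 (O_K = Z[(1+sqrt(d))/2]), so disc(K) = d = -595

-595


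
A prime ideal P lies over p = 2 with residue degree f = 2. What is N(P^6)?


N(P^a) = p^(a*f)
= 2^(6*2)
= 2^12
= 4096

4096


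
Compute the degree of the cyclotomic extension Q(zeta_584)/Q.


The degree equals Euler's totient phi(584).
584 = 2^3 * 73
phi(584) = 288

288


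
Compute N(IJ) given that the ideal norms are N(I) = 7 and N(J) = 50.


N(IJ) = N(I) * N(J)
= 7 * 50
= 350

350


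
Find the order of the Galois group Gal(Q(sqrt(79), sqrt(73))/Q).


The 2 square roots of distinct primes are multiplicatively independent over Q,
so [K:Q] = 2^2 and Gal(K/Q) is isomorphic to (Z/2Z)^2.
|Gal| = 2^2 = 4

4


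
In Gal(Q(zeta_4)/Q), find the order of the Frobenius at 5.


The Frobenius at p in Gal(Q(zeta_n)/Q) = (Z/nZ)* is the class of p, so its order is ord_4(5), the smallest k >= 1 with 5^k = 1 mod 4.
n = 4 = 2^2, phi(4) = 2; the order divides phi(n).
Divisors of 2: 1, 2
Repeated squaring mod 4: 5^1 = 1, 5^2 = 1
Test divisors in increasing order:
  k=1: 5^1 = 1 mod 4  <- first divisor giving 1
Order = 1

1


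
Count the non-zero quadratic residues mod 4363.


For prime p, the number of non-zero quadratic residues is (p-1)/2.
= (4363-1)/2
= 2181

2181


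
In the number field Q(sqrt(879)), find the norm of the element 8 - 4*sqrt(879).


N(a + b*sqrt(d)) = a^2 - d*b^2
= (8)^2 - (879)*(-4)^2
= 64 - 14064
= -14000

-14000


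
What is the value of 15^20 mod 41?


p = 41 is prime and the exponent is (p-1)/2 = 20, so by Euler's criterion 15^20 = (15/41) = +1 or -1 mod 41.
Compute by square-and-multiply:
  20 = 16 + 4 (binary 10100)
  Repeated squaring mod 41: 15^1 = 15, 15^2 = 20, 15^4 = 31, 15^8 = 18, 15^16 = 37
  15^20 = 15^16 * 15^4 = 37 * 31 mod 41
    37 * 31 = 1147 = 40 mod 41
  15^20 = 40 mod 41
Result 40 = p - 1 = -1 mod 41: 15 is a quadratic non-residue mod 41. As a residue in [0, p-1] the value is 40.
15^20 mod 41 = 40

40


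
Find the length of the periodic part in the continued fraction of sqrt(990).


Run the CF algorithm for sqrt(990).
a_0 = floor(sqrt(990)) = 31; set m_0=0, q_0=1.
Recurrence: m' = q*a - m,  q' = (d - m'^2)/q,  a' = floor((a_0 + m')/q').
  step 1: m=31, q=29, a=2
  step 2: m=27, q=9, a=6
  step 3: m=27, q=29, a=2
  step 4: m=31, q=1, a=62
a_4 = 2*a_0 = 62, so the period closes here.
sqrt(990) = [31; 2, 6, 2, 62]
Period length = 4

4


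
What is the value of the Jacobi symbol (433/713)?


Compute (433/713) via quadratic reciprocity:
  reciprocity: (433/713) -> +(713/433)
  reduce: (280/433)
  pull out 2: (2/433) = +1  (since 433 mod 8 = 1)
  pull out 2: (2/433) = +1  (since 433 mod 8 = 1)
  pull out 2: (2/433) = +1  (since 433 mod 8 = 1)
  reciprocity: (35/433) -> +(433/35)
  reduce: (13/35)
  reciprocity: (13/35) -> +(35/13)
  reduce: (9/13)
  reciprocity: (9/13) -> +(13/9)
  reduce: (4/9)
  pull out 2: (2/9) = +1  (since 9 mod 8 = 1)
  pull out 2: (2/9) = +1  (since 9 mod 8 = 1)
  (1/9) = 1
Product of signs = 1

1


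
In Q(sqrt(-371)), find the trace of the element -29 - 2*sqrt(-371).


Tr(a + b*sqrt(d)) = (a + b*sqrt(d)) + (a - b*sqrt(d)) = 2a
= 2 * (-29)
= -58

-58


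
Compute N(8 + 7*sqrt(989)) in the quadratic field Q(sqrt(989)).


N(a + b*sqrt(d)) = a^2 - d*b^2
= (8)^2 - (989)*(7)^2
= 64 - 48461
= -48397

-48397


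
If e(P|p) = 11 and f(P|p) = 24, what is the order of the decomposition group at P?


|D_P| = e * f
= 11 * 24
= 264

264


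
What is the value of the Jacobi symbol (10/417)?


Compute (10/417) via quadratic reciprocity:
  pull out 2: (2/417) = +1  (since 417 mod 8 = 1)
  reciprocity: (5/417) -> +(417/5)
  reduce: (2/5)
  pull out 2: (2/5) = -1  (since 5 mod 8 = 5)
  (1/5) = 1
Product of signs = -1

-1


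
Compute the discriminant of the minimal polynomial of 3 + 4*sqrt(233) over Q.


The element 3 + 4*sqrt(233) has minimal polynomial:
x^2 - 6*x - 3719
Discriminant = (-6)^2 - 4*(-3719)
= 36 + 14876
= 14912

14912


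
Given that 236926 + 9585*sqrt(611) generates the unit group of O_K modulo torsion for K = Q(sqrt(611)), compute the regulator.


epsilon = 236926 + 9585*sqrt(611)
= 473852.0000
R = ln(473852.0000)
= 13.0687

13.0687


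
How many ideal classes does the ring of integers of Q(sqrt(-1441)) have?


K = Q(sqrt(-1441)). d mod 4 = 3, so D = disc(K) = 4d = -5764
h(K) equals the number of primitive reduced positive-definite forms (a, b, c) = a*x^2 + b*x*y + c*y^2 with b^2 - 4ac = D,
where reduced means |b| <= a <= c, with b >= 0 whenever |b| = a or a = c, and primitive means gcd(a, b, c) = 1.
Reduced forces 3a^2 <= |D| = 5764, so 1 <= a <= 43; b must have the parity of D, and c = (b^2 - D)/(4a) must be an integer >= a.
Enumerate a = 1..43, b in [-a, a]:
  a=1: (1, 0, 1441)  [1]
  a=2: (2, 2, 721)  [1]
  a=3..4: none
  a=5: (5, -4, 289), (5, 4, 289)  [2]
  a=6: none
  a=7: (7, -2, 206), (7, 2, 206)  [2]
  a=8..9: none
  a=10: (10, -6, 145), (10, 6, 145)  [2]
  a=11: (11, 0, 131)  [1]
  a=12..13: none
  a=14: (14, -2, 103), (14, 2, 103)  [2]
  a=15..16: none
  a=17: (17, -4, 85), (17, 4, 85)  [2]
  a=18..21: none
  a=22: (22, 22, 71)  [1]
  a=23: (23, -20, 67), (23, 20, 67)  [2]
  a=24: none
  a=25: (25, -6, 58), (25, 6, 58)  [2]
  a=26..28: none
  a=29: (29, -6, 50), (29, 6, 50)  [2]
  a=30: none
  a=31: (31, -8, 47), (31, 8, 47)  [2]
  a=32..33: none
  a=34: (34, -30, 49), (34, 30, 49)  [2]
  a=35: (35, -26, 46), (35, -16, 43), (35, 16, 43), (35, 26, 46)  [4]
  a=36..43: none
Total reduced forms: 1 + 1 + 2 + 2 + 2 + 1 + 2 + 2 + 1 + 2 + 2 + 2 + 2 + 2 + 4 = 28
h = 28

28


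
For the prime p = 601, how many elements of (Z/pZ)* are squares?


For prime p, the number of non-zero quadratic residues is (p-1)/2.
= (601-1)/2
= 300

300


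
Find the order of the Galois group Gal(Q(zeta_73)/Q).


|Gal(Q(zeta_73)/Q)| = phi(73)
= 72

72


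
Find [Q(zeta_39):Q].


The degree equals Euler's totient phi(39).
39 = 3 * 13
phi(39) = 24

24


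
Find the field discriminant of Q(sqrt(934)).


For K = Q(sqrt(d)) with d squarefree: disc(K) = d if d = 1 mod 4, and disc(K) = 4d if d = 2 or 3 mod 4.
Here d = 934, and d mod 4 = 2.
d = 2 mod 4, not 1 (O_K = Z[sqrt(d)]), so disc(K) = 4d = 4 * (934) = 3736

3736


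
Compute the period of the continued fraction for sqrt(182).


Run the CF algorithm for sqrt(182).
a_0 = floor(sqrt(182)) = 13; set m_0=0, q_0=1.
Recurrence: m' = q*a - m,  q' = (d - m'^2)/q,  a' = floor((a_0 + m')/q').
  step 1: m=13, q=13, a=2
  step 2: m=13, q=1, a=26
a_2 = 2*a_0 = 26, so the period closes here.
sqrt(182) = [13; 2, 26]
Period length = 2

2


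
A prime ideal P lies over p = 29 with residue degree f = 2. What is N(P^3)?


N(P^a) = p^(a*f)
= 29^(3*2)
= 29^6
= 594823321

594823321


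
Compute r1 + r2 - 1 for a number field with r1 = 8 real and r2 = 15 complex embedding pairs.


By Dirichlet's unit theorem:
rank = r1 + r2 - 1
= 8 + 15 - 1
= 22

22


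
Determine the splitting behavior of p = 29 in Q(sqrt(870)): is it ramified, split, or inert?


K = Q(sqrt(870)). Since d mod 4 = 2, disc(K) = 3480.
Check p | disc: 3480 mod 29 = 0.
p divides disc, so p ramifies: (p) = P^2 with e=2, f=1, g=1.
Therefore p is ramified.

ramified


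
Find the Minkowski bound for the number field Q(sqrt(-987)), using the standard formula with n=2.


d = -987, d mod 4 = 1, so disc(K) = d = -987; |disc(K)| = 987
Imaginary quadratic field, so n = 2, s = r2 = 1, r1 = 0
M = (n!/n^n) * (4/pi)^s * sqrt(|disc(K)|) = (2!/2^2) * (4/pi)^1 * sqrt(987)
= 0.5 * 1.273240 * 31.416556
= 20.0004

20.0004


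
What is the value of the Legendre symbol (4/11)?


p = 11 is prime, so compute (4/11) with the reciprocity algorithm (Jacobi-symbol steps: pull out 2s via (2/n), flip via reciprocity, reduce):
  pull out 2: (2/11) = -1  (since 11 mod 8 = 3)
  pull out 2: (2/11) = -1  (since 11 mod 8 = 3)
  (1/11) = 1
Product of signs = 1
(4/11) = 1

1


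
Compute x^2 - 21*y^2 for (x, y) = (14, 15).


x^2 - d*y^2
= 14^2 - 21*15^2
= 196 - 4725
= -4529

-4529


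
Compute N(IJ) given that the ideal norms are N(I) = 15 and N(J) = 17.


N(IJ) = N(I) * N(J)
= 15 * 17
= 255

255


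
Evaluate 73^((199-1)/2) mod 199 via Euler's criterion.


p = 199 is prime and the exponent is (p-1)/2 = 99, so by Euler's criterion 73^99 = (73/199) = +1 or -1 mod 199.
Compute by square-and-multiply:
  99 = 64 + 32 + 2 + 1 (binary 1100011)
  Repeated squaring mod 199: 73^1 = 73, 73^2 = 155, 73^4 = 145, 73^8 = 130, 73^16 = 184, 73^32 = 26, 73^64 = 79
  73^99 = 73^64 * 73^32 * 73^2 * 73^1 = 79 * 26 * 155 * 73 mod 199
    79 * 26 = 2054 = 64 mod 199
    64 * 155 = 9920 = 169 mod 199
    169 * 73 = 12337 = 198 mod 199
  73^99 = 198 mod 199
Result 198 = p - 1 = -1 mod 199: 73 is a quadratic non-residue mod 199. As a residue in [0, p-1] the value is 198.
73^99 mod 199 = 198

198


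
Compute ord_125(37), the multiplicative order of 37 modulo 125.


We want ord_125(37), the smallest k >= 1 with 37^k = 1 mod 125.
n = 125 = 5^3, phi(125) = 100; the order divides phi(n).
Divisors of 100: 1, 2, 4, 5, 10, 20, 25, 50, 100
Repeated squaring mod 125: 37^1 = 37, 37^2 = 119, 37^4 = 36, 37^8 = 46, 37^16 = 116, 37^32 = 81, 37^64 = 61
Test divisors in increasing order:
  k=1: 37^1 = 37 mod 125
  k=2: 37^2 = 119 mod 125
  k=4: 37^4 = 36 mod 125
  k=5: 37^5 = 36 * 37 = 82 mod 125
  k=10: 37^10 = 46 * 119 = 99 mod 125
  k=20: 37^20 = 116 * 36 = 51 mod 125
  k=25: 37^25 = 116 * 46 * 37 = 57 mod 125
  k=50: 37^50 = 81 * 116 * 119 = 124 mod 125
  k=100: 37^100 = 61 * 81 * 36 = 1 mod 125  <- first divisor giving 1
Order = 100

100


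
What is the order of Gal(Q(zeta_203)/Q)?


|Gal(Q(zeta_203)/Q)| = phi(203)
= 168

168


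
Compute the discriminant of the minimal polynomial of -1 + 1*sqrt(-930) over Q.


The element -1 + 1*sqrt(-930) has minimal polynomial:
x^2 + 2*x + 931
Discriminant = (2)^2 - 4*(931)
= 4 - 3724
= -3720

-3720


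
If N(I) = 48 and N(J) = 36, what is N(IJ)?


N(IJ) = N(I) * N(J)
= 48 * 36
= 1728

1728


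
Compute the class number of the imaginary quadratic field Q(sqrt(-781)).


K = Q(sqrt(-781)). d mod 4 = 3, so D = disc(K) = 4d = -3124
h(K) equals the number of primitive reduced positive-definite forms (a, b, c) = a*x^2 + b*x*y + c*y^2 with b^2 - 4ac = D,
where reduced means |b| <= a <= c, with b >= 0 whenever |b| = a or a = c, and primitive means gcd(a, b, c) = 1.
Reduced forces 3a^2 <= |D| = 3124, so 1 <= a <= 32; b must have the parity of D, and c = (b^2 - D)/(4a) must be an integer >= a.
Enumerate a = 1..32, b in [-a, a]:
  a=1: (1, 0, 781)  [1]
  a=2: (2, 2, 391)  [1]
  a=3..4: none
  a=5: (5, -4, 157), (5, 4, 157)  [2]
  a=6..9: none
  a=10: (10, -6, 79), (10, 6, 79)  [2]
  a=11: (11, 0, 71)  [1]
  a=12: none
  a=13: (13, -10, 62), (13, 10, 62)  [2]
  a=14..16: none
  a=17: (17, -2, 46), (17, 2, 46)  [2]
  a=18: none
  a=19: (19, -12, 43), (19, 12, 43)  [2]
  a=20..21: none
  a=22: (22, 22, 41)  [1]
  a=23: (23, -2, 34), (23, 2, 34)  [2]
  a=24: none
  a=25: (25, -24, 37), (25, 24, 37)  [2]
  a=26: (26, -10, 31), (26, 10, 31)  [2]
  a=27..32: none
Total reduced forms: 1 + 1 + 2 + 2 + 1 + 2 + 2 + 2 + 1 + 2 + 2 + 2 = 20
h = 20

20


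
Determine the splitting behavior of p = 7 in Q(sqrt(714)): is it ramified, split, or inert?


K = Q(sqrt(714)). Since d mod 4 = 2, disc(K) = 2856.
Check p | disc: 2856 mod 7 = 0.
p divides disc, so p ramifies: (p) = P^2 with e=2, f=1, g=1.
Therefore p is ramified.

ramified


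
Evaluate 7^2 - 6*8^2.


x^2 - d*y^2
= 7^2 - 6*8^2
= 49 - 384
= -335

-335


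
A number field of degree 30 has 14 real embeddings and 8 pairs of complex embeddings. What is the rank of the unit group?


By Dirichlet's unit theorem:
rank = r1 + r2 - 1
= 14 + 8 - 1
= 21

21


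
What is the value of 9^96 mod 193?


p = 193 is prime and the exponent is (p-1)/2 = 96, so by Euler's criterion 9^96 = (9/193) = +1 or -1 mod 193.
Compute by square-and-multiply:
  96 = 64 + 32 (binary 1100000)
  Repeated squaring mod 193: 9^1 = 9, 9^2 = 81, 9^4 = 192, 9^8 = 1, 9^16 = 1, 9^32 = 1, 9^64 = 1
  9^96 = 9^64 * 9^32 = 1 * 1 mod 193
    1 * 1 = 1 = 1 mod 193
  9^96 = 1 mod 193
Result 1: 9 is a quadratic residue mod 193.
9^96 mod 193 = 1

1


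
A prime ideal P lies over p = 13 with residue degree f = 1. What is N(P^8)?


N(P^a) = p^(a*f)
= 13^(8*1)
= 13^8
= 815730721

815730721


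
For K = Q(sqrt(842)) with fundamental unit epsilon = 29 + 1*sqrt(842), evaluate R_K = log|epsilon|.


epsilon = 29 + 1*sqrt(842)
= 58.0172
R = ln(58.0172)
= 4.0607

4.0607


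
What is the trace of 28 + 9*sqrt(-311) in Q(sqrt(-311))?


Tr(a + b*sqrt(d)) = (a + b*sqrt(d)) + (a - b*sqrt(d)) = 2a
= 2 * (28)
= 56

56


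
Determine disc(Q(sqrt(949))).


For K = Q(sqrt(d)) with d squarefree: disc(K) = d if d = 1 mod 4, and disc(K) = 4d if d = 2 or 3 mod 4.
Here d = 949, and d mod 4 = 1.
d = 1 mod 4 (O_K = Z[(1+sqrt(d))/2]), so disc(K) = d = 949

949


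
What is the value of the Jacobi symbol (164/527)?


Compute (164/527) via quadratic reciprocity:
  pull out 2: (2/527) = +1  (since 527 mod 8 = 7)
  pull out 2: (2/527) = +1  (since 527 mod 8 = 7)
  reciprocity: (41/527) -> +(527/41)
  reduce: (35/41)
  reciprocity: (35/41) -> +(41/35)
  reduce: (6/35)
  pull out 2: (2/35) = -1  (since 35 mod 8 = 3)
  reciprocity: (3/35) -> -(35/3)
  reduce: (2/3)
  pull out 2: (2/3) = -1  (since 3 mod 8 = 3)
  (1/3) = 1
Product of signs = -1

-1


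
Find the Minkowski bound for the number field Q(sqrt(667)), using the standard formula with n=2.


d = 667, d mod 4 = 3, so disc(K) = 4d = 2668; |disc(K)| = 2668
Real quadratic field, so n = 2, s = r2 = 0, r1 = 2
M = (n!/n^n) * (4/pi)^s * sqrt(|disc(K)|) = (2!/2^2) * (4/pi)^0 * sqrt(2668)
= 0.5 * 1.000000 * 51.652686
= 25.8263

25.8263


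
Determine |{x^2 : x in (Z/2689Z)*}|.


For prime p, the number of non-zero quadratic residues is (p-1)/2.
= (2689-1)/2
= 1344

1344


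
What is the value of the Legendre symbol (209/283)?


p = 283 is prime, so compute (209/283) with the reciprocity algorithm (Jacobi-symbol steps: pull out 2s via (2/n), flip via reciprocity, reduce):
  reciprocity: (209/283) -> +(283/209)
  reduce: (74/209)
  pull out 2: (2/209) = +1  (since 209 mod 8 = 1)
  reciprocity: (37/209) -> +(209/37)
  reduce: (24/37)
  pull out 2: (2/37) = -1  (since 37 mod 8 = 5)
  pull out 2: (2/37) = -1  (since 37 mod 8 = 5)
  pull out 2: (2/37) = -1  (since 37 mod 8 = 5)
  reciprocity: (3/37) -> +(37/3)
  reduce: (1/3)
  (1/3) = 1
Product of signs = -1
(209/283) = -1

-1


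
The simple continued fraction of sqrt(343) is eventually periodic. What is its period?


Run the CF algorithm for sqrt(343).
a_0 = floor(sqrt(343)) = 18; set m_0=0, q_0=1.
Recurrence: m' = q*a - m,  q' = (d - m'^2)/q,  a' = floor((a_0 + m')/q').
  step 1: m=18, q=19, a=1
  step 2: m=1, q=18, a=1
  step 3: m=17, q=3, a=11
  step 4: m=16, q=29, a=1
  step 5: m=13, q=6, a=5
  step 6: m=17, q=9, a=3
  step 7: m=10, q=27, a=1
  step 8: m=17, q=2, a=17
  step 9: m=17, q=27, a=1
  step 10: m=10, q=9, a=3
  step 11: m=17, q=6, a=5
  step 12: m=13, q=29, a=1
  step 13: m=16, q=3, a=11
  step 14: m=17, q=18, a=1
  step 15: m=1, q=19, a=1
  step 16: m=18, q=1, a=36
a_16 = 2*a_0 = 36, so the period closes here.
sqrt(343) = [18; 1, 1, 11, 1, 5, 3, 1, 17, 1, 3, 5, 1, 11, 1, 1, 36]
Period length = 16

16


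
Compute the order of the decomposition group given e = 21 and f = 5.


|D_P| = e * f
= 21 * 5
= 105

105


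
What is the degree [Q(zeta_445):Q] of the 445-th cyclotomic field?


The degree equals Euler's totient phi(445).
445 = 5 * 89
phi(445) = 352

352


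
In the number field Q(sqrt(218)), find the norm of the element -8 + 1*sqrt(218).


N(a + b*sqrt(d)) = a^2 - d*b^2
= (-8)^2 - (218)*(1)^2
= 64 - 218
= -154

-154


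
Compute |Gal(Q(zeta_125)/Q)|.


|Gal(Q(zeta_125)/Q)| = phi(125)
= 100

100


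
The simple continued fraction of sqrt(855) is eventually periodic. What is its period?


Run the CF algorithm for sqrt(855).
a_0 = floor(sqrt(855)) = 29; set m_0=0, q_0=1.
Recurrence: m' = q*a - m,  q' = (d - m'^2)/q,  a' = floor((a_0 + m')/q').
  step 1: m=29, q=14, a=4
  step 2: m=27, q=9, a=6
  step 3: m=27, q=14, a=4
  step 4: m=29, q=1, a=58
a_4 = 2*a_0 = 58, so the period closes here.
sqrt(855) = [29; 4, 6, 4, 58]
Period length = 4

4


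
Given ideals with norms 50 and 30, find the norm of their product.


N(IJ) = N(I) * N(J)
= 50 * 30
= 1500

1500


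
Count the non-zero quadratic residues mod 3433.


For prime p, the number of non-zero quadratic residues is (p-1)/2.
= (3433-1)/2
= 1716

1716


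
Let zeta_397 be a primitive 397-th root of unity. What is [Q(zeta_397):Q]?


The degree equals Euler's totient phi(397).
397 = 397
phi(397) = 396

396


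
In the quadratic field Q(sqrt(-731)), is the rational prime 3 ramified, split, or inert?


K = Q(sqrt(-731)). Since d mod 4 = 1, disc(K) = -731.
Check p | disc: -731 mod 3 = 1.
p does not divide disc. Compute Legendre symbol (d/p):
1^((3-1)/2) mod 3 = 1
(d/p) = 1, so p splits: (p) = P*P' with e=1, f=1, g=2.
Therefore p is split.

split


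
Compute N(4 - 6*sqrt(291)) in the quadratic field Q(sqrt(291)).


N(a + b*sqrt(d)) = a^2 - d*b^2
= (4)^2 - (291)*(-6)^2
= 16 - 10476
= -10460

-10460


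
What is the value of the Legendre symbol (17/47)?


p = 47 is prime, so compute (17/47) with the reciprocity algorithm (Jacobi-symbol steps: pull out 2s via (2/n), flip via reciprocity, reduce):
  reciprocity: (17/47) -> +(47/17)
  reduce: (13/17)
  reciprocity: (13/17) -> +(17/13)
  reduce: (4/13)
  pull out 2: (2/13) = -1  (since 13 mod 8 = 5)
  pull out 2: (2/13) = -1  (since 13 mod 8 = 5)
  (1/13) = 1
Product of signs = 1
(17/47) = 1

1


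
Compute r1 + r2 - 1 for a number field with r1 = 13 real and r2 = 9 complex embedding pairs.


By Dirichlet's unit theorem:
rank = r1 + r2 - 1
= 13 + 9 - 1
= 21

21


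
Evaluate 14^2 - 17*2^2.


x^2 - d*y^2
= 14^2 - 17*2^2
= 196 - 68
= 128

128


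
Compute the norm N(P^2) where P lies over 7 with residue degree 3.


N(P^a) = p^(a*f)
= 7^(2*3)
= 7^6
= 117649

117649


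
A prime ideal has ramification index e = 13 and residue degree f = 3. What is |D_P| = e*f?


|D_P| = e * f
= 13 * 3
= 39

39


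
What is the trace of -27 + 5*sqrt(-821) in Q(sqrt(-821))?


Tr(a + b*sqrt(d)) = (a + b*sqrt(d)) + (a - b*sqrt(d)) = 2a
= 2 * (-27)
= -54

-54


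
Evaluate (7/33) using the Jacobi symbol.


Compute (7/33) via quadratic reciprocity:
  reciprocity: (7/33) -> +(33/7)
  reduce: (5/7)
  reciprocity: (5/7) -> +(7/5)
  reduce: (2/5)
  pull out 2: (2/5) = -1  (since 5 mod 8 = 5)
  (1/5) = 1
Product of signs = -1

-1


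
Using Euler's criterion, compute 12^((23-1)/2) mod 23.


p = 23 is prime and the exponent is (p-1)/2 = 11, so by Euler's criterion 12^11 = (12/23) = +1 or -1 mod 23.
Compute by square-and-multiply:
  11 = 8 + 2 + 1 (binary 1011)
  Repeated squaring mod 23: 12^1 = 12, 12^2 = 6, 12^4 = 13, 12^8 = 8
  12^11 = 12^8 * 12^2 * 12^1 = 8 * 6 * 12 mod 23
    8 * 6 = 48 = 2 mod 23
    2 * 12 = 24 = 1 mod 23
  12^11 = 1 mod 23
Result 1: 12 is a quadratic residue mod 23.
12^11 mod 23 = 1

1


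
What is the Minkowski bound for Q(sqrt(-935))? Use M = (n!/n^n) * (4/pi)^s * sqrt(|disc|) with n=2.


d = -935, d mod 4 = 1, so disc(K) = d = -935; |disc(K)| = 935
Imaginary quadratic field, so n = 2, s = r2 = 1, r1 = 0
M = (n!/n^n) * (4/pi)^s * sqrt(|disc(K)|) = (2!/2^2) * (4/pi)^1 * sqrt(935)
= 0.5 * 1.273240 * 30.577770
= 19.4664

19.4664


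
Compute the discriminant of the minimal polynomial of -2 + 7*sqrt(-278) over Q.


The element -2 + 7*sqrt(-278) has minimal polynomial:
x^2 + 4*x + 13626
Discriminant = (4)^2 - 4*(13626)
= 16 - 54504
= -54488

-54488


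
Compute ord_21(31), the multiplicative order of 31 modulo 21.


We want ord_21(31), the smallest k >= 1 with 31^k = 1 mod 21.
n = 21 = 3 * 7, phi(21) = 12; the order divides phi(n).
Divisors of 12: 1, 2, 3, 4, 6, 12
Repeated squaring mod 21: 31^1 = 10, 31^2 = 16, 31^4 = 4, 31^8 = 16
Test divisors in increasing order:
  k=1: 31^1 = 10 mod 21
  k=2: 31^2 = 16 mod 21
  k=3: 31^3 = 16 * 10 = 13 mod 21
  k=4: 31^4 = 4 mod 21
  k=6: 31^6 = 4 * 16 = 1 mod 21  <- first divisor giving 1
Order = 6

6


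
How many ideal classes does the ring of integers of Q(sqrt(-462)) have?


K = Q(sqrt(-462)). d mod 4 = 2, so D = disc(K) = 4d = -1848
h(K) equals the number of primitive reduced positive-definite forms (a, b, c) = a*x^2 + b*x*y + c*y^2 with b^2 - 4ac = D,
where reduced means |b| <= a <= c, with b >= 0 whenever |b| = a or a = c, and primitive means gcd(a, b, c) = 1.
Reduced forces 3a^2 <= |D| = 1848, so 1 <= a <= 24; b must have the parity of D, and c = (b^2 - D)/(4a) must be an integer >= a.
Enumerate a = 1..24, b in [-a, a]:
  a=1: (1, 0, 462)  [1]
  a=2: (2, 0, 231)  [1]
  a=3: (3, 0, 154)  [1]
  a=4..5: none
  a=6: (6, 0, 77)  [1]
  a=7: (7, 0, 66)  [1]
  a=8..10: none
  a=11: (11, 0, 42)  [1]
  a=12..13: none
  a=14: (14, 0, 33)  [1]
  a=15..20: none
  a=21: (21, 0, 22)  [1]
  a=22..24: none
Total reduced forms: 1 + 1 + 1 + 1 + 1 + 1 + 1 + 1 = 8
h = 8

8
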